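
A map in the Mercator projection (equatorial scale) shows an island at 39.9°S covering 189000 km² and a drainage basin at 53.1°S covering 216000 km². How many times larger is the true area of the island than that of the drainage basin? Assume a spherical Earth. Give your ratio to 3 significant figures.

On Mercator the areal scale is sec²φ, so true area = apparent × cos²φ.
True area of island: 189000 × cos²(39.9°) = 189000 × 0.5885 = 111200 km².
True area of drainage basin: 216000 × cos²(53.1°) = 216000 × 0.3605 = 77870 km².
Ratio = 111200 / 77870 ≈ 1.43.

1.43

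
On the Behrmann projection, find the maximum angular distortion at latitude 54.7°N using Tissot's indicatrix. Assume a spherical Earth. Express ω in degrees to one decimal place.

45.1°

The Behrmann projection is cylindrical equal-area with φ₀ = 30°. A cylindrical equal-area projection with standard parallel φ₀ has meridian scale h = cos φ / cos φ₀ and parallel scale k = cos φ₀ / cos φ (so areas are preserved, h·k = 1).
At 54.7°: h = 0.6673, k = 1.499; principal scales a = 1.499, b = 0.6673.
sin(ω/2) = (a − b)/(a + b) = 0.8314/2.166 = 0.3839, so ω = 2 arcsin(0.3839) ≈ 45.1°.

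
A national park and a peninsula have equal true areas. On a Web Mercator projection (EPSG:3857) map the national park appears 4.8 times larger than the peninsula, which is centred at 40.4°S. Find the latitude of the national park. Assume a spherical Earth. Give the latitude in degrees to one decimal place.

69.7°

For equal true areas on Mercator, apparent areas scale as sec²φ, so the ratio is cos²φ₂ / cos²φ₁.
cos²φ₂ / cos²φ₁ = 4.8  ⇒  cos φ₁ = cos 40.4° / √4.8 = 0.7615/2.191 = 0.3476.
φ₁ = arccos(0.3476) ≈ 69.7°.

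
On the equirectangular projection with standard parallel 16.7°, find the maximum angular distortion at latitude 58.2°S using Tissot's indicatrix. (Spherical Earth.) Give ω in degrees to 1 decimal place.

33.7°

The equidistant cylindrical projection with φ₀ = 16.7° has h = 1 (meridians true) and k = cos φ₀ / cos φ along parallels.
At 58.2°: h = 1.000, k = 1.818; principal scales a = 1.818, b = 1.000.
sin(ω/2) = (a − b)/(a + b) = 0.8177/2.818 = 0.2902, so ω = 2 arcsin(0.2902) ≈ 33.7°.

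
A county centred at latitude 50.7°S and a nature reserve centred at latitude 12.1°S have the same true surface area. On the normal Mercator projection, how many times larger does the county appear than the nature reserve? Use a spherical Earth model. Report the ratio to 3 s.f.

Mercator is conformal with k = sec φ, so areal scale = k² = sec²φ.
At 50.7°: sec²(50.7°) = 1/0.6334² = 2.493.
At 12.1°: sec²(12.1°) = 1/0.9778² = 1.046.
Ratio = 2.493/1.046 = cos²(12.1°)/cos²(50.7°) ≈ 2.38.

2.38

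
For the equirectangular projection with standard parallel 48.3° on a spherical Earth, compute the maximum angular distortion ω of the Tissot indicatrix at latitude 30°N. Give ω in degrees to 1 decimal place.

15.1°

In the equirectangular projection with standard parallel φ₀ = 48.3° (x = Rλ cos φ₀, y = Rφ), meridians are true-scale (h = 1) and the parallel scale is k = cos φ₀ / cos φ.
At 30°: h = 1.000, k = 0.7681; principal scales a = 1.000, b = 0.7681.
sin(ω/2) = (a − b)/(a + b) = 0.2319/1.768 = 0.1311, so ω = 2 arcsin(0.1311) ≈ 15.1°.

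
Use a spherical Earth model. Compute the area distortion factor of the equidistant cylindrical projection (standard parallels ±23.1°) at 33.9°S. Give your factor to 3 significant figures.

With standard parallel φ₀ = 23.1°, the equirectangular projection gives x = Rλ cos φ₀, y = Rφ, so h = 1 and k = cos 23.1° / cos φ.
Areal scale = h·k = 1 × cos φ₀ / cos φ; at 33.9°, h = 1.000, k = 1.108, so h·k = 1.108.

1.11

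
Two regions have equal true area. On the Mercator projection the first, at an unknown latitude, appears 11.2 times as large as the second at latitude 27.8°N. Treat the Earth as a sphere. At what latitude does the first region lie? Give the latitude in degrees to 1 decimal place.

74.7°

Mercator areal scale is sec²φ, so apparent-area ratio = sec²φ₁ / sec²φ₂ = cos²φ₂ / cos²φ₁.
cos²φ₂ / cos²φ₁ = 11.2  ⇒  cos φ₁ = cos 27.8° / √11.2 = 0.8846/3.347 = 0.2643.
φ₁ = arccos(0.2643) ≈ 74.7°.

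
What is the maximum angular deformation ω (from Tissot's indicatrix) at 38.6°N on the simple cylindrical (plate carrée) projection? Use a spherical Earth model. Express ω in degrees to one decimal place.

In the plate carrée (x = Rλ, y = Rφ), meridians are true-scale (h = 1) and parallels are stretched by k = sec φ.
At 38.6°: h = 1.000, k = 1.280; principal scales a = 1.280, b = 1.000.
sin(ω/2) = (a − b)/(a + b) = 0.2796/2.280 = 0.1226, so ω = 2 arcsin(0.1226) ≈ 14.1°.

14.1°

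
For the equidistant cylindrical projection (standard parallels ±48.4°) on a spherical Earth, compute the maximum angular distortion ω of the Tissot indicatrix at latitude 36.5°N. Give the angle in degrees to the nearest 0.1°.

With standard parallel φ₀ = 48.4°, the equirectangular projection gives x = Rλ cos φ₀, y = Rφ, so h = 1 and k = cos 48.4° / cos φ.
At 36.5°: h = 1.000, k = 0.8259; principal scales a = 1.000, b = 0.8259.
sin(ω/2) = (a − b)/(a + b) = 0.1741/1.826 = 0.09533, so ω = 2 arcsin(0.09533) ≈ 10.9°.

10.9°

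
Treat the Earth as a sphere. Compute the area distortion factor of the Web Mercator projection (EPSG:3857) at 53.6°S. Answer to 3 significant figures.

The Mercator projection is conformal; its linear scale factor is the same in every direction and equals sec φ = 1/cos φ.
Areal scale = k² = sec²φ = 1/cos²(53.6°) = 1/0.5934² = 2.840.

2.84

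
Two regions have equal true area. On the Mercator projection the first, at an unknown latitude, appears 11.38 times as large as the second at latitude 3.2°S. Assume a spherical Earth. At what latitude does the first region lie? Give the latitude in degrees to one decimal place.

72.8°

Mercator areal scale is sec²φ, so apparent-area ratio = sec²φ₁ / sec²φ₂ = cos²φ₂ / cos²φ₁.
cos²φ₂ / cos²φ₁ = 11.38  ⇒  cos φ₁ = cos 3.2° / √11.38 = 0.9984/3.373 = 0.2960.
φ₁ = arccos(0.2960) ≈ 72.8°.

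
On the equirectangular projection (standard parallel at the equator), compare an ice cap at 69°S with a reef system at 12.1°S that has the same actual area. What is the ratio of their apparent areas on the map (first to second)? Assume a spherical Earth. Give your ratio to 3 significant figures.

2.73

In the plate carrée (x = Rλ, y = Rφ), meridians are true-scale (h = 1) and parallels are stretched by k = sec φ.
Areal scale at 69°: h·k = 1.000 × 2.790 = 2.790.
Areal scale at 12.1°: h·k = 1.000 × 1.023 = 1.023.
Ratio = 2.790/1.023 ≈ 2.73.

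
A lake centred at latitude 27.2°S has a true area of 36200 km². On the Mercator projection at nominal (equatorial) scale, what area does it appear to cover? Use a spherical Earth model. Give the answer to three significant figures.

The Mercator projection is conformal; its linear scale factor is the same in every direction and equals sec φ = 1/cos φ.
Areal scale = k² = sec²φ = 1/cos²(27.2°) = 1/0.8894² = 1.264.
Apparent area = 36200 × 1.264 ≈ 45800 km².

45800 km²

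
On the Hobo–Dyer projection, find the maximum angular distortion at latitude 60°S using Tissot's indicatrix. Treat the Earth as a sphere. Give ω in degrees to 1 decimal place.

51.1°

The Hobo–Dyer projection is cylindrical equal-area with φ₀ = 37.5°. Cylindrical equal-area (φ₀ = 37.5°): h = cos φ / cos 37.5° along meridians, k = cos 37.5° / cos φ along parallels; h·k = 1.
At 60°: h = 0.6302, k = 1.587; principal scales a = 1.587, b = 0.6302.
sin(ω/2) = (a − b)/(a + b) = 0.9565/2.217 = 0.4314, so ω = 2 arcsin(0.4314) ≈ 51.1°.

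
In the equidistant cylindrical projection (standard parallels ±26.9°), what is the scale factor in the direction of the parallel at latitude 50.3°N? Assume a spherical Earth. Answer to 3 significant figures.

With standard parallel φ₀ = 26.9°, the equirectangular projection gives x = Rλ cos φ₀, y = Rφ, so h = 1 and k = cos 26.9° / cos φ.
k = cos 26.9° / cos 50.3° = 0.8918/0.6388 = 1.396.

1.40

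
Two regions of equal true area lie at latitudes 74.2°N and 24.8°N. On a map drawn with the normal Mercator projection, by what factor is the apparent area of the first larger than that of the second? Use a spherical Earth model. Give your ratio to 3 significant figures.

11.1

Mercator is conformal with k = sec φ, so areal scale = k² = sec²φ.
At 74.2°: sec²(74.2°) = 1/0.2723² = 13.49.
At 24.8°: sec²(24.8°) = 1/0.9078² = 1.214.
Ratio = 13.49/1.214 = cos²(24.8°)/cos²(74.2°) ≈ 11.1.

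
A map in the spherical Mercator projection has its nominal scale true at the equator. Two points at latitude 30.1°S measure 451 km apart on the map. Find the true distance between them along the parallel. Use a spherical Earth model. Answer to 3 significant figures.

The Mercator projection is conformal; its linear scale factor is the same in every direction and equals sec φ = 1/cos φ.
Along the parallel at 30.1°, map distances are exaggerated by k = sec 30.1° = 1.156.
True distance = 451 / 1.156 = 451 × cos 30.1° ≈ 390 km.

390 km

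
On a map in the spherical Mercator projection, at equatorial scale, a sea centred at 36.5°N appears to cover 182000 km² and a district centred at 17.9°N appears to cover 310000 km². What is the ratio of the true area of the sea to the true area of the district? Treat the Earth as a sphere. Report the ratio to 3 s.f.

On Mercator the areal scale is sec²φ, so true area = apparent × cos²φ.
True area of sea: 182000 × cos²(36.5°) = 182000 × 0.6462 = 117600 km².
True area of district: 310000 × cos²(17.9°) = 310000 × 0.9055 = 280700 km².
Ratio = 117600 / 280700 ≈ 0.419.

0.419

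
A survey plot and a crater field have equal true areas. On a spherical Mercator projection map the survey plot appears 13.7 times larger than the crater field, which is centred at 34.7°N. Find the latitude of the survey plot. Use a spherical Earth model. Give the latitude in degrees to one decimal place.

For equal true areas on Mercator, apparent areas scale as sec²φ, so the ratio is cos²φ₂ / cos²φ₁.
cos²φ₂ / cos²φ₁ = 13.7  ⇒  cos φ₁ = cos 34.7° / √13.7 = 0.8221/3.701 = 0.2221.
φ₁ = arccos(0.2221) ≈ 77.2°.

77.2°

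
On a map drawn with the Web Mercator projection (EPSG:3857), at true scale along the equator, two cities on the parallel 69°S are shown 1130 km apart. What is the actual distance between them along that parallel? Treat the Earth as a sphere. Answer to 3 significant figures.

405 km

The Mercator projection is conformal; its linear scale factor is the same in every direction and equals sec φ = 1/cos φ.
Along the parallel at 69°, map distances are exaggerated by k = sec 69° = 2.790.
True distance = 1130 / 2.790 = 1130 × cos 69° ≈ 405 km.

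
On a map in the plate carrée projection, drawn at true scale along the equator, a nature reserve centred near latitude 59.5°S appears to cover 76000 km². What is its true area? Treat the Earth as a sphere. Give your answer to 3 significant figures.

38600 km²

For the equirectangular projection with φ₀ = 0 (plate carrée), h = 1 along meridians and k = sec φ along parallels.
Areal scale = h·k = 1 × sec φ; at 59.5°, h = 1.000, k = 1.970, so h·k = 1.970.
True area = apparent / (areal scale) = 76000 / 1.970 ≈ 38600 km².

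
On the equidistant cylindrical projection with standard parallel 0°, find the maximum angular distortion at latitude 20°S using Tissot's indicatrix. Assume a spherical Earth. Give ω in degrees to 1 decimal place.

3.6°

Plate carrée maps x = Rλ, y = Rφ. The meridian scale is h = 1 and the parallel scale is k = 1/cos φ = sec φ.
At 20°: h = 1.000, k = 1.064; principal scales a = 1.064, b = 1.000.
sin(ω/2) = (a − b)/(a + b) = 0.06418/2.064 = 0.03109, so ω = 2 arcsin(0.03109) ≈ 3.6°.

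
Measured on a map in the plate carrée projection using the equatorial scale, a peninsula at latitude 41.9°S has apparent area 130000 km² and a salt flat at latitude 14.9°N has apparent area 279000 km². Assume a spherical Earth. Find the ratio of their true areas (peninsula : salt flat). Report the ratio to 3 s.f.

0.359

Plate carrée has h = 1 and k = sec φ, giving areal scale sec φ; true area = (apparent area) · cos φ.
True area of peninsula: 130000 × cos(41.9°) = 130000 × 0.7443 = 96760 km².
True area of salt flat: 279000 × cos(14.9°) = 279000 × 0.9664 = 269600 km².
Ratio = 96760 / 269600 ≈ 0.359.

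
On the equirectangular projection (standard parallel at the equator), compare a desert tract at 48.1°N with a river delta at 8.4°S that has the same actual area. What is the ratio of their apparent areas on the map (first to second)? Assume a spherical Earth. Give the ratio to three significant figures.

1.48

Plate carrée maps x = Rλ, y = Rφ. The meridian scale is h = 1 and the parallel scale is k = 1/cos φ = sec φ.
Areal scale at 48.1°: h·k = 1.000 × 1.497 = 1.497.
Areal scale at 8.4°: h·k = 1.000 × 1.011 = 1.011.
Ratio = 1.497/1.011 ≈ 1.48.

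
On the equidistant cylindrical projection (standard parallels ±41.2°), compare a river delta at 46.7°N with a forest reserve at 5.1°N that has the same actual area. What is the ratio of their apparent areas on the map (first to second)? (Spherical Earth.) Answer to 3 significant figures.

In the equirectangular projection with standard parallel φ₀ = 41.2° (x = Rλ cos φ₀, y = Rφ), meridians are true-scale (h = 1) and the parallel scale is k = cos φ₀ / cos φ.
Areal scale at 46.7°: h·k = 1.000 × 1.097 = 1.097.
Areal scale at 5.1°: h·k = 1.000 × 0.7554 = 0.7554.
Ratio = 1.097/0.7554 ≈ 1.45.

1.45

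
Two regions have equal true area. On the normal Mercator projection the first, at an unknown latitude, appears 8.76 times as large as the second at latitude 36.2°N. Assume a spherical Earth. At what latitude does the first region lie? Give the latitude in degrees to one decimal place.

On Mercator, (apparent₁)/(apparent₂) = sec²φ₁ / sec²φ₂ when true areas are equal.
cos²φ₂ / cos²φ₁ = 8.76  ⇒  cos φ₁ = cos 36.2° / √8.76 = 0.8070/2.960 = 0.2726.
φ₁ = arccos(0.2726) ≈ 74.2°.

74.2°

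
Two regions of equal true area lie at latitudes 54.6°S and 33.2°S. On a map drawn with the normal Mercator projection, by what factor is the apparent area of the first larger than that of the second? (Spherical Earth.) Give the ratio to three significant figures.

2.09

On Mercator, area is exaggerated by sec²φ = 1/cos²φ.
At 54.6°: sec²(54.6°) = 1/0.5793² = 2.980.
At 33.2°: sec²(33.2°) = 1/0.8368² = 1.428.
Ratio = 2.980/1.428 = cos²(33.2°)/cos²(54.6°) ≈ 2.09.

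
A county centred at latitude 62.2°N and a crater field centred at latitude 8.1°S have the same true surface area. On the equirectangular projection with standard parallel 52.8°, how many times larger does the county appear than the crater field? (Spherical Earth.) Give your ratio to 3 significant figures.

2.12

In the equirectangular projection with standard parallel φ₀ = 52.8° (x = Rλ cos φ₀, y = Rφ), meridians are true-scale (h = 1) and the parallel scale is k = cos φ₀ / cos φ.
Areal scale at 62.2°: h·k = 1.000 × 1.296 = 1.296.
Areal scale at 8.1°: h·k = 1.000 × 0.6107 = 0.6107.
Ratio = 1.296/0.6107 ≈ 2.12.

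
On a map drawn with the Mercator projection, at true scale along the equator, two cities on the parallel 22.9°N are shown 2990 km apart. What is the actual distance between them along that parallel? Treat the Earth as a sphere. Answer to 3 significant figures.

2750 km

Mercator is conformal, so the point scale is isotropic: h = k = sec φ = 1/cos φ.
Along the parallel at 22.9°, map distances are exaggerated by k = sec 22.9° = 1.086.
True distance = 2990 / 1.086 = 2990 × cos 22.9° ≈ 2750 km.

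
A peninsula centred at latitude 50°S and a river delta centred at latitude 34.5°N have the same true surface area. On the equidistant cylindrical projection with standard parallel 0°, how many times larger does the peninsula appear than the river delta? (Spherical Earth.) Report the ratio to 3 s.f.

1.28

For the equirectangular projection with φ₀ = 0 (plate carrée), h = 1 along meridians and k = sec φ along parallels.
Areal scale at 50°: h·k = 1.000 × 1.556 = 1.556.
Areal scale at 34.5°: h·k = 1.000 × 1.213 = 1.213.
Ratio = 1.556/1.213 ≈ 1.28.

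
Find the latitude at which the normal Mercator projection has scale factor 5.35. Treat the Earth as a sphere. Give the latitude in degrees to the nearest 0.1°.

79.2°

Mercator scale is k = sec φ = 1/cos φ.
1/cos φ = 5.35  ⇒  cos φ = 0.1869  ⇒  φ = arccos(0.1869) ≈ 79.2°.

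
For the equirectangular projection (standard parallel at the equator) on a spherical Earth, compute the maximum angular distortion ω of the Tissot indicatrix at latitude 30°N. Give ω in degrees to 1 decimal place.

8.2°

In the plate carrée (x = Rλ, y = Rφ), meridians are true-scale (h = 1) and parallels are stretched by k = sec φ.
At 30°: h = 1.000, k = 1.155; principal scales a = 1.155, b = 1.000.
sin(ω/2) = (a − b)/(a + b) = 0.1547/2.155 = 0.07180, so ω = 2 arcsin(0.07180) ≈ 8.2°.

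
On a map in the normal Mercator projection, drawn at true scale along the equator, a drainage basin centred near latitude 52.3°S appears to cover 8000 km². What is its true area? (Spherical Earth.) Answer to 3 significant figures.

2990 km²

The Mercator projection is conformal; its linear scale factor is the same in every direction and equals sec φ = 1/cos φ.
Areal scale = k² = sec²φ = 1/cos²(52.3°) = 1/0.6115² = 2.674.
True area = apparent / (areal scale) = 8000 / 2.674 ≈ 2990 km².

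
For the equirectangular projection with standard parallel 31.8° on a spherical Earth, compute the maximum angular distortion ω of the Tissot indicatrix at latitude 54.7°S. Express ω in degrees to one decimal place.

22.0°

In the equirectangular projection with standard parallel φ₀ = 31.8° (x = Rλ cos φ₀, y = Rφ), meridians are true-scale (h = 1) and the parallel scale is k = cos φ₀ / cos φ.
At 54.7°: h = 1.000, k = 1.471; principal scales a = 1.471, b = 1.000.
sin(ω/2) = (a − b)/(a + b) = 0.4708/2.471 = 0.1905, so ω = 2 arcsin(0.1905) ≈ 22.0°.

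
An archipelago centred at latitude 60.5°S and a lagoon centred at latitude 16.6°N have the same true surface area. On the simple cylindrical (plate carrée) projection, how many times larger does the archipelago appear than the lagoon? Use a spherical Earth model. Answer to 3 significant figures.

In the plate carrée (x = Rλ, y = Rφ), meridians are true-scale (h = 1) and parallels are stretched by k = sec φ.
Areal scale at 60.5°: h·k = 1.000 × 2.031 = 2.031.
Areal scale at 16.6°: h·k = 1.000 × 1.043 = 1.043.
Ratio = 2.031/1.043 ≈ 1.95.

1.95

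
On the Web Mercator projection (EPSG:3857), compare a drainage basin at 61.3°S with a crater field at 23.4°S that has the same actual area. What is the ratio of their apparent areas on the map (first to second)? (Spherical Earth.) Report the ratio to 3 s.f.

3.65

Mercator is conformal with k = sec φ, so areal scale = k² = sec²φ.
At 61.3°: sec²(61.3°) = 1/0.4802² = 4.336.
At 23.4°: sec²(23.4°) = 1/0.9178² = 1.187.
Ratio = 4.336/1.187 = cos²(23.4°)/cos²(61.3°) ≈ 3.65.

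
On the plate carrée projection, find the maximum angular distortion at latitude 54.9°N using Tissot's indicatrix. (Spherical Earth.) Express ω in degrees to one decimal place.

31.3°

Plate carrée maps x = Rλ, y = Rφ. The meridian scale is h = 1 and the parallel scale is k = 1/cos φ = sec φ.
At 54.9°: h = 1.000, k = 1.739; principal scales a = 1.739, b = 1.000.
sin(ω/2) = (a − b)/(a + b) = 0.7391/2.739 = 0.2698, so ω = 2 arcsin(0.2698) ≈ 31.3°.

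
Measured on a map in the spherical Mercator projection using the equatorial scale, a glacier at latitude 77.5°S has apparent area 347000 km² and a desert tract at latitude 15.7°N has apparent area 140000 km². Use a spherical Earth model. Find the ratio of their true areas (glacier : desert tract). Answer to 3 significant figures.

Mercator's areal exaggeration is sec²φ; hence true area = (apparent area) · cos²φ.
True area of glacier: 347000 × cos²(77.5°) = 347000 × 0.04685 = 16260 km².
True area of desert tract: 140000 × cos²(15.7°) = 140000 × 0.9268 = 129700 km².
Ratio = 16260 / 129700 ≈ 0.125.

0.125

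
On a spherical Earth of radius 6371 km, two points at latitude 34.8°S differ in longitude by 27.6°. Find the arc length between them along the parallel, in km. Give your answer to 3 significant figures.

2520 km

Arc length along a parallel = R cos φ · Δλ (with Δλ in radians).
= 6371 × cos 34.8° × (27.6° × π/180) = 6371 × 0.8211 × 0.4817 ≈ 2520 km.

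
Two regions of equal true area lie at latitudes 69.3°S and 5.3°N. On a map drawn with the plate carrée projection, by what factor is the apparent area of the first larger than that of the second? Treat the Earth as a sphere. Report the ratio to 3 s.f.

In the plate carrée (x = Rλ, y = Rφ), meridians are true-scale (h = 1) and parallels are stretched by k = sec φ.
Areal scale at 69.3°: h·k = 1.000 × 2.829 = 2.829.
Areal scale at 5.3°: h·k = 1.000 × 1.004 = 1.004.
Ratio = 2.829/1.004 ≈ 2.82.

2.82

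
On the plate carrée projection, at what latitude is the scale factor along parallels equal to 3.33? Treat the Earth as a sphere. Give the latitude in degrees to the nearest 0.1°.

Plate carrée: h = 1, k = sec φ along parallels.
sec φ = 3.33  ⇒  cos φ = 0.3003  ⇒  φ ≈ 72.5°.

72.5°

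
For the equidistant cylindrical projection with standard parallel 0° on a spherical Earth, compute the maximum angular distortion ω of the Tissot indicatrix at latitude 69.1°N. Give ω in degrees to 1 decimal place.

56.6°

In the plate carrée (x = Rλ, y = Rφ), meridians are true-scale (h = 1) and parallels are stretched by k = sec φ.
At 69.1°: h = 1.000, k = 2.803; principal scales a = 2.803, b = 1.000.
sin(ω/2) = (a − b)/(a + b) = 1.803/3.803 = 0.4741, so ω = 2 arcsin(0.4741) ≈ 56.6°.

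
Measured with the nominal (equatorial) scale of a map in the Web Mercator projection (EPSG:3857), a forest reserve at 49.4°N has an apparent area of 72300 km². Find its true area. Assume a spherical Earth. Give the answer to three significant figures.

Mercator is conformal, so the point scale is isotropic: h = k = sec φ = 1/cos φ.
Areal scale = k² = sec²φ = 1/cos²(49.4°) = 1/0.6508² = 2.361.
True area = apparent / (areal scale) = 72300 / 2.361 ≈ 30600 km².

30600 km²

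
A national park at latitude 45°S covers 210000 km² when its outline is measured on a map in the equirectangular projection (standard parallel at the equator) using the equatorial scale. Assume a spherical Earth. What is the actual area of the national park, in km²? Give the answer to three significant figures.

Plate carrée maps x = Rλ, y = Rφ. The meridian scale is h = 1 and the parallel scale is k = 1/cos φ = sec φ.
Areal scale = h·k = 1 × sec φ; at 45°, h = 1.000, k = 1.414, so h·k = 1.414.
True area = apparent / (areal scale) = 210000 / 1.414 ≈ 148000 km².

148000 km²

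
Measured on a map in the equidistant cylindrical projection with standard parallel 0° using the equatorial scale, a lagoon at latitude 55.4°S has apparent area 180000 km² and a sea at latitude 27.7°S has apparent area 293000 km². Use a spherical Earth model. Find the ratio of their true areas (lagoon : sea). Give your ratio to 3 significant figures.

Plate carrée has h = 1 and k = sec φ, giving areal scale sec φ; true area = (apparent area) · cos φ.
True area of lagoon: 180000 × cos(55.4°) = 180000 × 0.5678 = 102200 km².
True area of sea: 293000 × cos(27.7°) = 293000 × 0.8854 = 259400 km².
Ratio = 102200 / 259400 ≈ 0.394.

0.394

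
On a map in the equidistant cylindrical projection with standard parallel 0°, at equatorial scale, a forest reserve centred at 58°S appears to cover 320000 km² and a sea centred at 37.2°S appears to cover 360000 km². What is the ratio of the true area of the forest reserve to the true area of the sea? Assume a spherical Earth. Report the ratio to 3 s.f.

0.591

Plate carrée has h = 1 and k = sec φ, giving areal scale sec φ; true area = (apparent area) · cos φ.
True area of forest reserve: 320000 × cos(58°) = 320000 × 0.5299 = 169600 km².
True area of sea: 360000 × cos(37.2°) = 360000 × 0.7965 = 286800 km².
Ratio = 169600 / 286800 ≈ 0.591.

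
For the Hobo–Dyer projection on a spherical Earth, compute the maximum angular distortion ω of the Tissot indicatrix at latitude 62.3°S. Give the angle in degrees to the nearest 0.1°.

58.5°

Hobo–Dyer is a cylindrical equal-area projection with standard parallels at ±37.5°. A cylindrical equal-area projection with standard parallel φ₀ has meridian scale h = cos φ / cos φ₀ and parallel scale k = cos φ₀ / cos φ (so areas are preserved, h·k = 1).
At 62.3°: h = 0.5859, k = 1.707; principal scales a = 1.707, b = 0.5859.
sin(ω/2) = (a − b)/(a + b) = 1.121/2.293 = 0.4889, so ω = 2 arcsin(0.4889) ≈ 58.5°.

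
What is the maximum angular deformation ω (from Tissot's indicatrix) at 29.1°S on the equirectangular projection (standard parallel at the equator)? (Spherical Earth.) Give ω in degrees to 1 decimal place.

In the plate carrée (x = Rλ, y = Rφ), meridians are true-scale (h = 1) and parallels are stretched by k = sec φ.
At 29.1°: h = 1.000, k = 1.144; principal scales a = 1.144, b = 1.000.
sin(ω/2) = (a − b)/(a + b) = 0.1445/2.144 = 0.06737, so ω = 2 arcsin(0.06737) ≈ 7.7°.

7.7°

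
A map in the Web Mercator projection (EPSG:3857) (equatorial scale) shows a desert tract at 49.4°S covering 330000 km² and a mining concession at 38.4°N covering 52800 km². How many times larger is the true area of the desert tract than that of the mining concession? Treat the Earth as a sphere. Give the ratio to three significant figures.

4.31

Since Mercator area scale is 1/cos²φ, the true area equals the apparent area multiplied by cos²φ.
True area of desert tract: 330000 × cos²(49.4°) = 330000 × 0.4235 = 139800 km².
True area of mining concession: 52800 × cos²(38.4°) = 52800 × 0.6142 = 32430 km².
Ratio = 139800 / 32430 ≈ 4.31.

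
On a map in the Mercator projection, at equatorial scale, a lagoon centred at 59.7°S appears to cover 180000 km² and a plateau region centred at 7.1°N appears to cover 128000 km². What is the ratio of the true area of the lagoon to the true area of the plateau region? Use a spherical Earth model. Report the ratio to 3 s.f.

Since Mercator area scale is 1/cos²φ, the true area equals the apparent area multiplied by cos²φ.
True area of lagoon: 180000 × cos²(59.7°) = 180000 × 0.2545 = 45820 km².
True area of plateau region: 128000 × cos²(7.1°) = 128000 × 0.9847 = 126000 km².
Ratio = 45820 / 126000 ≈ 0.364.

0.364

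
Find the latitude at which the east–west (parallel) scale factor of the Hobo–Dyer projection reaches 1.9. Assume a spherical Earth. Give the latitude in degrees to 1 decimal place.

65.3°

Hobo–Dyer is a cylindrical equal-area projection with standard parallels at ±37.5°. A cylindrical equal-area projection with standard parallel φ₀ has meridian scale h = cos φ / cos φ₀ and parallel scale k = cos φ₀ / cos φ (so areas are preserved, h·k = 1).
k = cos φ₀ / cos φ = 1.9  ⇒  cos φ = cos 37.5° / 1.9 = 0.4176.
φ = arccos(0.4176) ≈ 65.3°.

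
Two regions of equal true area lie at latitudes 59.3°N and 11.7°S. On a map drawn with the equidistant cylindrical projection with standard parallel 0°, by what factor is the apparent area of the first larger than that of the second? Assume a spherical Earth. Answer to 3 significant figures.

1.92

For the equirectangular projection with φ₀ = 0 (plate carrée), h = 1 along meridians and k = sec φ along parallels.
Areal scale at 59.3°: h·k = 1.000 × 1.959 = 1.959.
Areal scale at 11.7°: h·k = 1.000 × 1.021 = 1.021.
Ratio = 1.959/1.021 ≈ 1.92.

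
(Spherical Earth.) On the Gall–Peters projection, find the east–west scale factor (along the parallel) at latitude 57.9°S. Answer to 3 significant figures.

1.33

The Gall–Peters projection is cylindrical equal-area with φ₀ = 45°. For cylindrical equal-area with standard parallel φ₀, h = cos φ / cos φ₀ and k = cos φ₀ / cos φ, so h·k = 1.
k = cos 45° / cos 57.9° = 0.7071/0.5314 = 1.331.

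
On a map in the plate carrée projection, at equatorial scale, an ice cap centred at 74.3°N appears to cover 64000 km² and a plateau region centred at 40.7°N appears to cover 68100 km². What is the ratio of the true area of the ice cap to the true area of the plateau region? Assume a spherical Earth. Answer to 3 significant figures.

0.335

On the plate carrée, areal scale = h·k = 1 × sec φ, so true area = apparent × cos φ.
True area of ice cap: 64000 × cos(74.3°) = 64000 × 0.2706 = 17320 km².
True area of plateau region: 68100 × cos(40.7°) = 68100 × 0.7581 = 51630 km².
Ratio = 17320 / 51630 ≈ 0.335.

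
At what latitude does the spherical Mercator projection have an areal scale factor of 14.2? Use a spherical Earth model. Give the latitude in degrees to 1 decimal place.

Mercator areal scale is sec²φ.
sec²φ = 14.2  ⇒  cos²φ = 0.07042  ⇒  cos φ = 0.2654.
φ = arccos(0.2654) ≈ 74.6°.

74.6°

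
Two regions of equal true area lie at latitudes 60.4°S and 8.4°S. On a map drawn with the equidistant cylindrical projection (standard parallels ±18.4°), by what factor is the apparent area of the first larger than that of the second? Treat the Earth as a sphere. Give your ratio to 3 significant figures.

2.00

In the equirectangular projection with standard parallel φ₀ = 18.4° (x = Rλ cos φ₀, y = Rφ), meridians are true-scale (h = 1) and the parallel scale is k = cos φ₀ / cos φ.
Areal scale at 60.4°: h·k = 1.000 × 1.921 = 1.921.
Areal scale at 8.4°: h·k = 1.000 × 0.9592 = 0.9592.
Ratio = 1.921/0.9592 ≈ 2.00.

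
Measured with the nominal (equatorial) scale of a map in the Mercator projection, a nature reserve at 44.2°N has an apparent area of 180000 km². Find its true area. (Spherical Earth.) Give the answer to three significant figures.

Mercator is conformal, so the point scale is isotropic: h = k = sec φ = 1/cos φ.
Areal scale = k² = sec²φ = 1/cos²(44.2°) = 1/0.7169² = 1.946.
True area = apparent / (areal scale) = 180000 / 1.946 ≈ 92500 km².

92500 km²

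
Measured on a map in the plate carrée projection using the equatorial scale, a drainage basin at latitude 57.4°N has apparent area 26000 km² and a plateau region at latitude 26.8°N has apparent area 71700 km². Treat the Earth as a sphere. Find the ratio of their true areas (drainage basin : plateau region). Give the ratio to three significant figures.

0.219

On the plate carrée, areal scale = h·k = 1 × sec φ, so true area = apparent × cos φ.
True area of drainage basin: 26000 × cos(57.4°) = 26000 × 0.5388 = 14010 km².
True area of plateau region: 71700 × cos(26.8°) = 71700 × 0.8926 = 64000 km².
Ratio = 14010 / 64000 ≈ 0.219.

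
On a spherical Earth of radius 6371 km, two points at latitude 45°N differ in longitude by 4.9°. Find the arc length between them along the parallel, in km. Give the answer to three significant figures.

385 km

Arc length along a parallel = R cos φ · Δλ (with Δλ in radians).
= 6371 × cos 45° × (4.9° × π/180) = 6371 × 0.7071 × 0.08552 ≈ 385 km.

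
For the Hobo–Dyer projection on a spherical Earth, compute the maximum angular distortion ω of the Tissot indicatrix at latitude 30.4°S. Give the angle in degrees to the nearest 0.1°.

9.6°

The Hobo–Dyer projection is cylindrical equal-area with φ₀ = 37.5°. Cylindrical equal-area (φ₀ = 37.5°): h = cos φ / cos 37.5° along meridians, k = cos 37.5° / cos φ along parallels; h·k = 1.
At 30.4°: h = 1.087, k = 0.9198; principal scales a = 1.087, b = 0.9198.
sin(ω/2) = (a − b)/(a + b) = 0.1674/2.007 = 0.08339, so ω = 2 arcsin(0.08339) ≈ 9.6°.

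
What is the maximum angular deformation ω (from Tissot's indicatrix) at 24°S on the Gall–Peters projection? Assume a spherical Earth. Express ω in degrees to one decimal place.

29.0°

The Gall–Peters projection is cylindrical equal-area with φ₀ = 45°. Cylindrical equal-area (φ₀ = 45°): h = cos φ / cos 45° along meridians, k = cos 45° / cos φ along parallels; h·k = 1.
At 24°: h = 1.292, k = 0.7740; principal scales a = 1.292, b = 0.7740.
sin(ω/2) = (a − b)/(a + b) = 0.5179/2.066 = 0.2507, so ω = 2 arcsin(0.2507) ≈ 29.0°.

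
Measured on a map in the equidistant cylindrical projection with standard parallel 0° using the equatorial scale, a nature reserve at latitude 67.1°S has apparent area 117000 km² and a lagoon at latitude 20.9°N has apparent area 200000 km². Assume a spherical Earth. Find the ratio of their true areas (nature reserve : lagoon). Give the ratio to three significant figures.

Plate carrée has h = 1 and k = sec φ, giving areal scale sec φ; true area = (apparent area) · cos φ.
True area of nature reserve: 117000 × cos(67.1°) = 117000 × 0.3891 = 45530 km².
True area of lagoon: 200000 × cos(20.9°) = 200000 × 0.9342 = 186800 km².
Ratio = 45530 / 186800 ≈ 0.244.

0.244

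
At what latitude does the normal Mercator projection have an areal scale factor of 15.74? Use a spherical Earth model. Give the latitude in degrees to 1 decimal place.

Mercator areal scale is sec²φ.
sec²φ = 15.74  ⇒  cos²φ = 0.06353  ⇒  cos φ = 0.2521.
φ = arccos(0.2521) ≈ 75.4°.

75.4°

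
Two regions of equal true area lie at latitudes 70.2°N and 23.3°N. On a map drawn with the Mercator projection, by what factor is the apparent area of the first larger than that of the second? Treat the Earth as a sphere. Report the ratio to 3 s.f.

Mercator areal scale is sec²φ.
At 70.2°: sec²(70.2°) = 1/0.3387² = 8.715.
At 23.3°: sec²(23.3°) = 1/0.9184² = 1.185.
Ratio = 8.715/1.185 = cos²(23.3°)/cos²(70.2°) ≈ 7.35.

7.35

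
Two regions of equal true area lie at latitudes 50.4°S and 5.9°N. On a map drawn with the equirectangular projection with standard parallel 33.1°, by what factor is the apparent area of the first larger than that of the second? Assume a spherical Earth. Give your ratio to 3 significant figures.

1.56

The equidistant cylindrical projection with φ₀ = 33.1° has h = 1 (meridians true) and k = cos φ₀ / cos φ along parallels.
Areal scale at 50.4°: h·k = 1.000 × 1.314 = 1.314.
Areal scale at 5.9°: h·k = 1.000 × 0.8422 = 0.8422.
Ratio = 1.314/0.8422 ≈ 1.56.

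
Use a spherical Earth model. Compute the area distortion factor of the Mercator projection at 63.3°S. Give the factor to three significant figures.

4.95

Mercator is conformal, so the point scale is isotropic: h = k = sec φ = 1/cos φ.
Areal scale = k² = sec²φ = 1/cos²(63.3°) = 1/0.4493² = 4.953.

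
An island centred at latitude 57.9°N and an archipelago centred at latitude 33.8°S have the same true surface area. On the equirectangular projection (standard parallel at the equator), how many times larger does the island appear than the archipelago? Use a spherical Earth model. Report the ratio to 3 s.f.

1.56

For the equirectangular projection with φ₀ = 0 (plate carrée), h = 1 along meridians and k = sec φ along parallels.
Areal scale at 57.9°: h·k = 1.000 × 1.882 = 1.882.
Areal scale at 33.8°: h·k = 1.000 × 1.203 = 1.203.
Ratio = 1.882/1.203 ≈ 1.56.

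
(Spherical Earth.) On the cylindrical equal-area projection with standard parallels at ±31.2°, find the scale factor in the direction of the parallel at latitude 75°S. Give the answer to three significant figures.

A cylindrical equal-area projection with standard parallel φ₀ has meridian scale h = cos φ / cos φ₀ and parallel scale k = cos φ₀ / cos φ (so areas are preserved, h·k = 1).
k = cos 31.2° / cos 75° = 0.8554/0.2588 = 3.305.

3.30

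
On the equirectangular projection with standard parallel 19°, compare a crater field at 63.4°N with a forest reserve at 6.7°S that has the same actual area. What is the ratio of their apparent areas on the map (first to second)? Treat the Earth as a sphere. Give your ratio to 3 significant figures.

With standard parallel φ₀ = 19°, the equirectangular projection gives x = Rλ cos φ₀, y = Rφ, so h = 1 and k = cos 19° / cos φ.
Areal scale at 63.4°: h·k = 1.000 × 2.112 = 2.112.
Areal scale at 6.7°: h·k = 1.000 × 0.9520 = 0.9520.
Ratio = 2.112/0.9520 ≈ 2.22.

2.22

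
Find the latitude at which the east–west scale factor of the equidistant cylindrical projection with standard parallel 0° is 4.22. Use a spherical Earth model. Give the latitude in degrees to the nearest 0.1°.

Plate carrée: h = 1, k = sec φ along parallels.
sec φ = 4.22  ⇒  cos φ = 0.2370  ⇒  φ ≈ 76.3°.

76.3°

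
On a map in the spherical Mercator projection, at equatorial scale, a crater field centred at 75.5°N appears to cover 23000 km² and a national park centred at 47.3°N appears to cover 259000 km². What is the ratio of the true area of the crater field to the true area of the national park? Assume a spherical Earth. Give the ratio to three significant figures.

Since Mercator area scale is 1/cos²φ, the true area equals the apparent area multiplied by cos²φ.
True area of crater field: 23000 × cos²(75.5°) = 23000 × 0.06269 = 1442 km².
True area of national park: 259000 × cos²(47.3°) = 259000 × 0.4599 = 119100 km².
Ratio = 1442 / 119100 ≈ 0.0121.

0.0121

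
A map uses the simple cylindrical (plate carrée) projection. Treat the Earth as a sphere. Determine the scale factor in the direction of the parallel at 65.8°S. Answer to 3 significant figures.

In the plate carrée (x = Rλ, y = Rφ), meridians are true-scale (h = 1) and parallels are stretched by k = sec φ.
k = 1/cos 65.8° = 1/0.4099 = 2.439.

2.44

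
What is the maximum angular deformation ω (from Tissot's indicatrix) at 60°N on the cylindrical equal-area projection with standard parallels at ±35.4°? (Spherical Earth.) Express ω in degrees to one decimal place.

A cylindrical equal-area projection with standard parallel φ₀ has meridian scale h = cos φ / cos φ₀ and parallel scale k = cos φ₀ / cos φ (so areas are preserved, h·k = 1).
At 60°: h = 0.6134, k = 1.630; principal scales a = 1.630, b = 0.6134.
sin(ω/2) = (a − b)/(a + b) = 1.017/2.244 = 0.4532, so ω = 2 arcsin(0.4532) ≈ 53.9°.

53.9°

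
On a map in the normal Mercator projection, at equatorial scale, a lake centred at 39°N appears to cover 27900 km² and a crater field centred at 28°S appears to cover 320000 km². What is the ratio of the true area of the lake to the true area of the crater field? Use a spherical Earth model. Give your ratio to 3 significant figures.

0.0675

Mercator's areal exaggeration is sec²φ; hence true area = (apparent area) · cos²φ.
True area of lake: 27900 × cos²(39°) = 27900 × 0.6040 = 16850 km².
True area of crater field: 320000 × cos²(28°) = 320000 × 0.7796 = 249500 km².
Ratio = 16850 / 249500 ≈ 0.0675.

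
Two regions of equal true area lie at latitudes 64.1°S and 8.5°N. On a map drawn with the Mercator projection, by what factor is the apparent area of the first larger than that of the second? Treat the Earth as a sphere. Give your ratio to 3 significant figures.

Mercator is conformal with k = sec φ, so areal scale = k² = sec²φ.
At 64.1°: sec²(64.1°) = 1/0.4368² = 5.241.
At 8.5°: sec²(8.5°) = 1/0.9890² = 1.022.
Ratio = 5.241/1.022 = cos²(8.5°)/cos²(64.1°) ≈ 5.13.

5.13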